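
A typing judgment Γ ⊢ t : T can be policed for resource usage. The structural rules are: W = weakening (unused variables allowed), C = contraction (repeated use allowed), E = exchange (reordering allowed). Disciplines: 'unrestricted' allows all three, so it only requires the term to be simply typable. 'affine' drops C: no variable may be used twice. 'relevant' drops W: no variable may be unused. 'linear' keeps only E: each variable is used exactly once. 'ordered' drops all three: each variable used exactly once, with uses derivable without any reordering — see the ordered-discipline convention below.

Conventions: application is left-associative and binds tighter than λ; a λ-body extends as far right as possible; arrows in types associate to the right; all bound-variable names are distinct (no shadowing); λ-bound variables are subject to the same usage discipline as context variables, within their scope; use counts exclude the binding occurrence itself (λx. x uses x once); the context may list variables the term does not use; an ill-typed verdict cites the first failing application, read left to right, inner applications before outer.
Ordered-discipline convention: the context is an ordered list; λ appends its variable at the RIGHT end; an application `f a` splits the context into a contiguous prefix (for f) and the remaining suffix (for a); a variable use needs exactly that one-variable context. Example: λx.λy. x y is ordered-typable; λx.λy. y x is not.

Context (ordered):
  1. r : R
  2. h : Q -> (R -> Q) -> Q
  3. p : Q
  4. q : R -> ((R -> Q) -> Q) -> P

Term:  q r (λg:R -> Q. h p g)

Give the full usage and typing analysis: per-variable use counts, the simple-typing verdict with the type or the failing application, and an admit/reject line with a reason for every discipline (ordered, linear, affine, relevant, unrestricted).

use counts: r=1; h=1; p=1; q=1; g (λ-bound)=1
use order (left to right): q, r, h, p, g
typing: well-typed — term : P
ordered: ✗ — use order q, r, h, p, g needs exchange
linear: ✓ — each of r, h, p, q, g used exactly once
affine: ✓ — no duplicate uses among r, h, p, q, g
relevant: ✓ — every one of r, h, p, q, g appears
unrestricted: ✓ — type-checks (P) and nothing is barred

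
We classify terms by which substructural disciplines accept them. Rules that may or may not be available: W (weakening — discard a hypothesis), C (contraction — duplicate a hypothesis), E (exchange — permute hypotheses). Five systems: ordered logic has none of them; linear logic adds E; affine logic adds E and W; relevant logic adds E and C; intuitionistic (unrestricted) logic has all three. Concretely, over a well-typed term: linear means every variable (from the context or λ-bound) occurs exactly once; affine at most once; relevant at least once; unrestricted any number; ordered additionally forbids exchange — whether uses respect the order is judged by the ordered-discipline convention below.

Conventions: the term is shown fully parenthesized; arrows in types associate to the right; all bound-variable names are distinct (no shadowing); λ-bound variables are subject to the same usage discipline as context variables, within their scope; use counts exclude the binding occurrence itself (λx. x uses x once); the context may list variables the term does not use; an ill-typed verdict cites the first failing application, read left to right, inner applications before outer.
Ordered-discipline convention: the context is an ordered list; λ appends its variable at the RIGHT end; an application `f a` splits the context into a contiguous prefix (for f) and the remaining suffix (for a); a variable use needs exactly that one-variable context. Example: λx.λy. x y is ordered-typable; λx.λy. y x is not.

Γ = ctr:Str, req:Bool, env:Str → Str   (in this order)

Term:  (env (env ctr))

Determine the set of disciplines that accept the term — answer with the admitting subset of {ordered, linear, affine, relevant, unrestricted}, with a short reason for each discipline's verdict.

accepted by: unrestricted
variable uses: ctr: 1×; req: 0×; env: 2×
order of uses: env, env, ctr
typing: the term checks, with type Str
ordered: ✗, env ×2 used more than once (contraction); needs weakening: req unused
linear: ✗, env ×2 used more than once (contraction); needs weakening: req unused
affine: ✗, env ×2 used more than once (contraction)
relevant: ✗, needs weakening: req unused
unrestricted: ✓, well-typed at Str; no restrictions here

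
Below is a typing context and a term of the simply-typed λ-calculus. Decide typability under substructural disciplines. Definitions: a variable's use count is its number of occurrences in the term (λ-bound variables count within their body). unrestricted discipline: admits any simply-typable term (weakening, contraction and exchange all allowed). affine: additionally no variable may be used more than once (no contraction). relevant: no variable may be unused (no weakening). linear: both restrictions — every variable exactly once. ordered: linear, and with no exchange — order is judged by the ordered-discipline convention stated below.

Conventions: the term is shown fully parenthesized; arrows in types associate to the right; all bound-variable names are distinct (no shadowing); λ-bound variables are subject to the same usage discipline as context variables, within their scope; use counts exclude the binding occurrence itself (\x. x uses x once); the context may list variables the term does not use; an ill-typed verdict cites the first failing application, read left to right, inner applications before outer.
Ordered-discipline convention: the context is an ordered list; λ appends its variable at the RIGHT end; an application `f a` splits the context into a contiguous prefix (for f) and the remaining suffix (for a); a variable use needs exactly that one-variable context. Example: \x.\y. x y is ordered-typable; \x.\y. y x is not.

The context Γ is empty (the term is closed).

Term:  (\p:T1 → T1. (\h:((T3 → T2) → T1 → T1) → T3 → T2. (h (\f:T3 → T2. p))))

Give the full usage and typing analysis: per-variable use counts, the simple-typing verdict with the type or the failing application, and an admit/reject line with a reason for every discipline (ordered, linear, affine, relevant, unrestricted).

variable uses: p [bound]: 1, h [bound]: 1, f [bound]: 0
use order (left to right): h, p
typing: well-typed at (T1 → T1) → (((T3 → T2) → T1 → T1) → T3 → T2) → T3 → T2
ordered: ✗ — f left unused
linear: ✗ — f left unused
affine: ✓ — at most one use each (p, h, f)
relevant: ✗ — f left unused
unrestricted: ✓ — type-checks ((T1 → T1) → (((T3 → T2) → T1 → T1) → T3 → T2) → T3 → T2) and nothing is barred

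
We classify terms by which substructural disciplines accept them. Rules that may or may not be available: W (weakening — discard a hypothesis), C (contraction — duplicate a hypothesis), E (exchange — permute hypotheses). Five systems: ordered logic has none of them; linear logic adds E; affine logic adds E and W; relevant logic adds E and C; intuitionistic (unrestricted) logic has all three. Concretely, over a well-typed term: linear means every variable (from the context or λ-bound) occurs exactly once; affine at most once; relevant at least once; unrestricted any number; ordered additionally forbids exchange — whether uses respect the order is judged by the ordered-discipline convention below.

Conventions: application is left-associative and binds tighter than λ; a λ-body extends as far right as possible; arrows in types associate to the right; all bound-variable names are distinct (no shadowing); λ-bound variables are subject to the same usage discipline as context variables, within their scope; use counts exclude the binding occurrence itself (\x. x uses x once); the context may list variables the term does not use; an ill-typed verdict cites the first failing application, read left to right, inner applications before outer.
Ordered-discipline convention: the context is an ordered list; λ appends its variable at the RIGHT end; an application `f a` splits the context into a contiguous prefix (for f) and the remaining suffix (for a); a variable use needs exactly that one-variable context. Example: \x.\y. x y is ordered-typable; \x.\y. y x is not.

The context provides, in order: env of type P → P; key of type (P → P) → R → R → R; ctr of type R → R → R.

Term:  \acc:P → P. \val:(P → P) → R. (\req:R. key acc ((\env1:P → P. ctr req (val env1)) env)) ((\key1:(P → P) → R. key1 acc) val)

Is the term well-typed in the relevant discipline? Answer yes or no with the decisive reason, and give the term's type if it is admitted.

yes — env, key, ctr, acc, val, req, env1, key1: all used, weakening unneeded; term : (P → P) → ((P → P) → R) → R → R
use counts: env ×1; key ×1; ctr ×1; acc [bound] ×2; val [bound] ×2; req [bound] ×1; env1 [bound] ×1; key1 [bound] ×1
order of uses: key, acc, ctr, req, val, env1, env, key1, acc, val
typing: well-typed at (P → P) → ((P → P) → R) → R → R
across the five disciplines: ordered ✗ · linear ✗ · affine ✗ · relevant ✓ · unrestricted ✓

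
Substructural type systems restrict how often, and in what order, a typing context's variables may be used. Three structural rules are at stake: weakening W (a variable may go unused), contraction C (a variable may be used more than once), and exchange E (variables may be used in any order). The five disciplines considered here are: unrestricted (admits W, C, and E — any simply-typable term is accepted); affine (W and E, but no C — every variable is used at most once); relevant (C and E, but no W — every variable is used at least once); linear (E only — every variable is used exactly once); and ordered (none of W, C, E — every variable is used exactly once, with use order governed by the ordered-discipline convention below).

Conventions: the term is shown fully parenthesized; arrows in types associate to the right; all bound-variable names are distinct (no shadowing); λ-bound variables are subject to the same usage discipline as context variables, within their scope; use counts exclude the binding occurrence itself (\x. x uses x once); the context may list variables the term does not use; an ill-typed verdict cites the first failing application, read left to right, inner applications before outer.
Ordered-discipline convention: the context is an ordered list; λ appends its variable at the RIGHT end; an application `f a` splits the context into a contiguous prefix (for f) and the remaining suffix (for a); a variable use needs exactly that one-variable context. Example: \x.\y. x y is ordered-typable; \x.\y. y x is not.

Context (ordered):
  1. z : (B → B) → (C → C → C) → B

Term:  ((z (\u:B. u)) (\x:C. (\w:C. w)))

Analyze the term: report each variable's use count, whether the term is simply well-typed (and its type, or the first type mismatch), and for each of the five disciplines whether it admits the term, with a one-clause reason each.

usage: z=1; u (bound)=1; x (bound)=0; w (bound)=1
order of uses: z, u, w
typing: the term checks, with type B
ordered: ✗, x never used (weakening)
linear: ✗, x never used (weakening)
affine: ✓, none of z, u, x, w used more than once
relevant: ✗, x never used (weakening)
unrestricted: ✓, well-typed at B; no restrictions here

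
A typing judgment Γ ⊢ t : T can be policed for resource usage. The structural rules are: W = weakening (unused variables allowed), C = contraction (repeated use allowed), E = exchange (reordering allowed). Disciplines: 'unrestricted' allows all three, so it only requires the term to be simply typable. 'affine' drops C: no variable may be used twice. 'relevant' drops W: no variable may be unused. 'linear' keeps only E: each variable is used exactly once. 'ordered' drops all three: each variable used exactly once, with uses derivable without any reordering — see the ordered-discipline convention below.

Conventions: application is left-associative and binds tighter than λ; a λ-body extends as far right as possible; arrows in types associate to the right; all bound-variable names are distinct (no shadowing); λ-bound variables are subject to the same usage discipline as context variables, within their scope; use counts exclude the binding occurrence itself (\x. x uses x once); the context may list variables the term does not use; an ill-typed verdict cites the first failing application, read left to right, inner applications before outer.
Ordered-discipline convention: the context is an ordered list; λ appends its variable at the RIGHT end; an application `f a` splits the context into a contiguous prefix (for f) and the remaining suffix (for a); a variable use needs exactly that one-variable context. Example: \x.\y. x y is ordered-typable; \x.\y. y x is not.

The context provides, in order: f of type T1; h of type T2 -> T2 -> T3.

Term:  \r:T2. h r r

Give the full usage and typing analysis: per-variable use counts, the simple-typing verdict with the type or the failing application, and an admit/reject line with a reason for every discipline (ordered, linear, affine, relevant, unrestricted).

usage: f ×0; h ×1; r (λ-bound) ×2
left-to-right use order: h, r, r
typing: ✓ — T2 -> T3
ordered: ✗ — needs contraction — r ×2; f left unused
linear: ✗ — needs contraction — r ×2; f left unused
affine: ✗ — needs contraction — r ×2
relevant: ✗ — f left unused
unrestricted: ✓ — simply typable at T2 -> T3; W, C, E all held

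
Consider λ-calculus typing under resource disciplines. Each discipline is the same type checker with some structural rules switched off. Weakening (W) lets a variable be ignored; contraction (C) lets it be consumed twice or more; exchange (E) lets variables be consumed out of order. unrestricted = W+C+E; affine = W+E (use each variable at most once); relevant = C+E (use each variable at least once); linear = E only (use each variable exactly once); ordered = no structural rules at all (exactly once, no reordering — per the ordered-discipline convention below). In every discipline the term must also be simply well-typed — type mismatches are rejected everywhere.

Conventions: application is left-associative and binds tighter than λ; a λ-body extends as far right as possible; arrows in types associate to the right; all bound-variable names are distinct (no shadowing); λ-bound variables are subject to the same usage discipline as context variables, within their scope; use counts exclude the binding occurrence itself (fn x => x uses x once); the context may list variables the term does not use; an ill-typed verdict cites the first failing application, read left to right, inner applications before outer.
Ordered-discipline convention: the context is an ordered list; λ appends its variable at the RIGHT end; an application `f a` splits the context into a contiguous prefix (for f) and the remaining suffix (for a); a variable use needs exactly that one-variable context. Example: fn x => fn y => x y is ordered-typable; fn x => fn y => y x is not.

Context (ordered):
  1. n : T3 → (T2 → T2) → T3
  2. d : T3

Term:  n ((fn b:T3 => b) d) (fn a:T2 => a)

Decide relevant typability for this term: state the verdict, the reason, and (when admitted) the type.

yes — at least one use each (n, d, b, a); term : T3
counts: n ×1; d ×1; b (λ-bound) ×1; a (λ-bound) ×1
use order (left to right): n, b, d, a
typing: well-typed — term : T3
across the five disciplines: ordered ✓; linear ✓; affine ✓; relevant ✓; unrestricted ✓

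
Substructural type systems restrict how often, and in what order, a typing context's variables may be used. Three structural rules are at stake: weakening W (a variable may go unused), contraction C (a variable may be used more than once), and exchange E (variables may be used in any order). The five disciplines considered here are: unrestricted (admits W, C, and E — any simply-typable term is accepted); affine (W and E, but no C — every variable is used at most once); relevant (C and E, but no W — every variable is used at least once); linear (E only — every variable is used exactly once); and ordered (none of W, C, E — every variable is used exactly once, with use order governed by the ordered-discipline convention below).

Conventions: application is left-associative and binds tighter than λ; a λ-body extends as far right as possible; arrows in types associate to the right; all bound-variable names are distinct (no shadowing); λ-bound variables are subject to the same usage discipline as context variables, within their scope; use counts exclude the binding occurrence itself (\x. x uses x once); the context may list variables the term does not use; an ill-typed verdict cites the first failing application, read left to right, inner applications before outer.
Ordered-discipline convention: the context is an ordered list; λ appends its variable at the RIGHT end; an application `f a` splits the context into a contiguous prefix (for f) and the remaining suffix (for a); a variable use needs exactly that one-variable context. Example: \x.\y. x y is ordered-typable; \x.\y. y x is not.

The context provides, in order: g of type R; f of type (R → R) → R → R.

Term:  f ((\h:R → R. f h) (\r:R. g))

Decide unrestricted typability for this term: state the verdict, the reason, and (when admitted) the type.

yes — typability at R → R is all that's needed; term : R → R
variable uses: g: 1; f: 2; h (λ-bound): 1; r (λ-bound): 0
left-to-right use order: f, f, h, g
typing: ✓ — R → R
summary: ordered ✗; linear ✗; affine ✗; relevant ✗; unrestricted ✓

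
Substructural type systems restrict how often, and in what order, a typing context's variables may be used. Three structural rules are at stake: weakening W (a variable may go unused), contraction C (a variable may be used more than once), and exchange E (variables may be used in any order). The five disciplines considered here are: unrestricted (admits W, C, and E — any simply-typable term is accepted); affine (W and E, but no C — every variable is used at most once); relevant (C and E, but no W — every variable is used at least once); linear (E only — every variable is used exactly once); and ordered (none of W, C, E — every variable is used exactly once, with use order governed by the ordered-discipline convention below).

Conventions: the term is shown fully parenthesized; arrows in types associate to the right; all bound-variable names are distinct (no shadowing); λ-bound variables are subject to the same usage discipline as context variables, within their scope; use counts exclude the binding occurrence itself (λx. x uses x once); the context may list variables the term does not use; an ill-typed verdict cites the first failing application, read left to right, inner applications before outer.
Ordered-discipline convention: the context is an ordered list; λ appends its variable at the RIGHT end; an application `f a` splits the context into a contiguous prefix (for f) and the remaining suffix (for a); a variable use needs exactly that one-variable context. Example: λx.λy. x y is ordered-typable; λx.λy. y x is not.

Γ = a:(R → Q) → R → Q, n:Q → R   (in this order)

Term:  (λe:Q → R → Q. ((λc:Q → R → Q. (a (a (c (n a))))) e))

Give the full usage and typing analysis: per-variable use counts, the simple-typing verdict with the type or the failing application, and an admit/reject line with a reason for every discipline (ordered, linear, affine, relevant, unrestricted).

usage: a ×3, n ×1, e (λ-bound) ×1, c (λ-bound) ×1
left-to-right use order: a, a, c, n, a, e
typing: ill-typed: argument of type (R → Q) → R → Q where Q is required
ordered: ✗ — a type mismatch blocks all five
linear: ✗ — the type mismatch rejects it
affine: ✗ — not simply typable
relevant: ✗ — fails simple typing
unrestricted: ✗ — a type mismatch blocks all five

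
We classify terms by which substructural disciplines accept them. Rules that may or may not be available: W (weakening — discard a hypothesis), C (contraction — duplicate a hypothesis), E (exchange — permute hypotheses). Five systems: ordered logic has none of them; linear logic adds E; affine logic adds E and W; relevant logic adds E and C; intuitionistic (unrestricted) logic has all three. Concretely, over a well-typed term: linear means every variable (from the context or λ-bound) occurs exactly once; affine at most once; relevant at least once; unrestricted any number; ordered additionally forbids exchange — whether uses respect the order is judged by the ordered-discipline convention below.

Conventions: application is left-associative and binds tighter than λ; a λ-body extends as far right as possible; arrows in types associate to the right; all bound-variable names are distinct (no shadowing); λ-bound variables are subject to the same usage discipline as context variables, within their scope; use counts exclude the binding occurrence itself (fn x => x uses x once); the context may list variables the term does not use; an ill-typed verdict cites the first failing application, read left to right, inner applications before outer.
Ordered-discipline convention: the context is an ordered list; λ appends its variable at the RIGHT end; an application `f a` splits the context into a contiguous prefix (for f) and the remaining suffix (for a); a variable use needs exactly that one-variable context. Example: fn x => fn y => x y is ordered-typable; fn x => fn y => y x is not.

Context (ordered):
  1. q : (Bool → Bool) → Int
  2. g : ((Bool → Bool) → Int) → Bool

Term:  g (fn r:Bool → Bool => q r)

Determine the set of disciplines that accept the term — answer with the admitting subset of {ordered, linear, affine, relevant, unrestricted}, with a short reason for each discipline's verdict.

admitting disciplines: linear, affine, relevant, unrestricted
counts: q: 1×; g: 1×; r (λ-bound): 1×
use order (left to right): g, q, r
typing: ✓ — Bool
ordered: ✗, use order g, q, r needs exchange
linear: ✓, exactly-once usage across q, g, r
affine: ✓, q, g, r: no repeats, contraction unneeded
relevant: ✓, none of q, g, r goes unused
unrestricted: ✓, well-typed at Bool; no restrictions here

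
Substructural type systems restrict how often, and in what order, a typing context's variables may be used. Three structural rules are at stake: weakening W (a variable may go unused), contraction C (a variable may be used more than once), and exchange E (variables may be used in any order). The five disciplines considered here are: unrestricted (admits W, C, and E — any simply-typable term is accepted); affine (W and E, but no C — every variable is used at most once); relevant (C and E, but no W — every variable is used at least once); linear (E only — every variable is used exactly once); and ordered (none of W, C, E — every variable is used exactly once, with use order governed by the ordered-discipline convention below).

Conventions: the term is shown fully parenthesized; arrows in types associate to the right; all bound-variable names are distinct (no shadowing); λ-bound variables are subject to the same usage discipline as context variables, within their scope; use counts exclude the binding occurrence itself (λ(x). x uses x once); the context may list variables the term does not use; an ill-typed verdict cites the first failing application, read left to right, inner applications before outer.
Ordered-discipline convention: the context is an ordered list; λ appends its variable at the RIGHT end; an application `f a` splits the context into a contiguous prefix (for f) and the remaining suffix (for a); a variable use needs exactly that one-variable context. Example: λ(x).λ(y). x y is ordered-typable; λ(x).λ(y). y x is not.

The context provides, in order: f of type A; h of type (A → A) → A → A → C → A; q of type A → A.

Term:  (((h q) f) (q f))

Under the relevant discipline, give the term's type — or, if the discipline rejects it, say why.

term : C → A
use counts: f=2, h=1, q=2
order of uses: h, q, f, q, f
typing: ✓ — C → A
all disciplines: ordered ✗ | linear ✗ | affine ✗ | relevant ✓ | unrestricted ✓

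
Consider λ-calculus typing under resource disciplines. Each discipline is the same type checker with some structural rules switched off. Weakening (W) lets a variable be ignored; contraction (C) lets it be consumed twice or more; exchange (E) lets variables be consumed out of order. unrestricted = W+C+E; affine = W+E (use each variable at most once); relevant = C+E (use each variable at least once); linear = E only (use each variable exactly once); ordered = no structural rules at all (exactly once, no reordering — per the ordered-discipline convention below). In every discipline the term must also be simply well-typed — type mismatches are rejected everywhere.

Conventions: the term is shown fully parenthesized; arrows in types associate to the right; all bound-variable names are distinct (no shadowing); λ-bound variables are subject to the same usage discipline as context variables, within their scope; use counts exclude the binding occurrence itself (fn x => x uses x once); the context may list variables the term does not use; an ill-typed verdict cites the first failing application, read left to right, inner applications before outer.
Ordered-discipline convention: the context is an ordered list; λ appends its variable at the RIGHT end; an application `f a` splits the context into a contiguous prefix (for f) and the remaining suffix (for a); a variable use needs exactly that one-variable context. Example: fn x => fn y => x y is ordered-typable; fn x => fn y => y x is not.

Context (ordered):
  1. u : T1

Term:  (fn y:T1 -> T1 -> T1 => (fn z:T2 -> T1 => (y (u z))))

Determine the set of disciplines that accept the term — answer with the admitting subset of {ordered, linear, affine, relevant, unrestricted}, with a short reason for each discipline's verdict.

accepted by: none
variable uses: u: 1; y [bound]: 1; z [bound]: 1
uses in reading order: y, u, z
typing: ill-typed: non-function type T1 applied to an argument
ordered: ✗ — a type mismatch blocks all five
linear: ✗ — the type mismatch rejects it
affine: ✗ — not simply typable
relevant: ✗ — fails simple typing
unrestricted: ✗ — a type mismatch blocks all five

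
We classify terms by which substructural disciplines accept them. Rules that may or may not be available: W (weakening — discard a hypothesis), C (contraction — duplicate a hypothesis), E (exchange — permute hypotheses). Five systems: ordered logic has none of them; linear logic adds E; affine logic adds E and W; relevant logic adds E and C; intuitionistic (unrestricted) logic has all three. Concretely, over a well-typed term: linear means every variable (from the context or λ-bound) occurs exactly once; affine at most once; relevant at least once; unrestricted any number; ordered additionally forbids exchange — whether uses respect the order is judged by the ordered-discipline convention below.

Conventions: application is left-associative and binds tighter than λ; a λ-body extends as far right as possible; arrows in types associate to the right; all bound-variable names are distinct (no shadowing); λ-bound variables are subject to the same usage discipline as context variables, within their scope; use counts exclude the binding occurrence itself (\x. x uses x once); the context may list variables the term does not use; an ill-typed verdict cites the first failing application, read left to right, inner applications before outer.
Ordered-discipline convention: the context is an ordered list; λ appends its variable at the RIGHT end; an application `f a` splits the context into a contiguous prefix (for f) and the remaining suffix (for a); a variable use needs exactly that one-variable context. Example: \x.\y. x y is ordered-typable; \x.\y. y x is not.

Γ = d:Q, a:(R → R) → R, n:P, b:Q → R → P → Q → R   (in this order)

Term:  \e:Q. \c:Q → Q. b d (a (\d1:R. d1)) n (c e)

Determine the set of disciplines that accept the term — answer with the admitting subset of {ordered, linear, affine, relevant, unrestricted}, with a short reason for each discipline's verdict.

admitted by: linear, affine, relevant, unrestricted
use counts: d: 1; a: 1; n: 1; b: 1; e (bound): 1; c (bound): 1; d1 (bound): 1
order of uses: b, d, a, d1, n, c, e
typing: well-typed at Q → (Q → Q) → R
ordered: ✗ — no contiguous prefix/suffix split fits b, d, a, d1, n, c, e
linear: ✓ — each of d, a, n, b, e, c, d1 used exactly once
affine: ✓ — d, a, n, b, e, c, d1: no repeats, contraction unneeded
relevant: ✓ — d, a, n, b, e, c, d1: all used, weakening unneeded
unrestricted: ✓ — simply typable at Q → (Q → Q) → R; W, C, E all held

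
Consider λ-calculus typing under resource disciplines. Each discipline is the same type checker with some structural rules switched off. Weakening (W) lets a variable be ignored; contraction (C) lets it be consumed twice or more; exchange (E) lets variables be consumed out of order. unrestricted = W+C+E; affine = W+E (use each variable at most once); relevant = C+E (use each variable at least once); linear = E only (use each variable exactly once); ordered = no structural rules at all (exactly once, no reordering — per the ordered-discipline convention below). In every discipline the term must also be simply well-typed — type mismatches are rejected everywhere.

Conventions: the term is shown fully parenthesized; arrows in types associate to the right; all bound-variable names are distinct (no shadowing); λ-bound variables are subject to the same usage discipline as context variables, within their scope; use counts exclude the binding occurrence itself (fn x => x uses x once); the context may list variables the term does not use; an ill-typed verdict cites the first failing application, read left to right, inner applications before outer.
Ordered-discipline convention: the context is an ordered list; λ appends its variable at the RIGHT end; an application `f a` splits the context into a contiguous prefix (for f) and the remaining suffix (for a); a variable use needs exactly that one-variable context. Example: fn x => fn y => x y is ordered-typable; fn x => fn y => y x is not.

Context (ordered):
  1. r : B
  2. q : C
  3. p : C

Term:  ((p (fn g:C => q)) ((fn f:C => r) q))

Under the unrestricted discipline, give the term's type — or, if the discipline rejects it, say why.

not well-typed under unrestricted — fails simple typing
usage: r=1; q=2; p=1; g (bound)=0; f (bound)=0
left-to-right use order: p, q, r, q
typing: ill-typed: applying a non-function (C)
all disciplines: ordered ✗ · linear ✗ · affine ✗ · relevant ✗ · unrestricted ✗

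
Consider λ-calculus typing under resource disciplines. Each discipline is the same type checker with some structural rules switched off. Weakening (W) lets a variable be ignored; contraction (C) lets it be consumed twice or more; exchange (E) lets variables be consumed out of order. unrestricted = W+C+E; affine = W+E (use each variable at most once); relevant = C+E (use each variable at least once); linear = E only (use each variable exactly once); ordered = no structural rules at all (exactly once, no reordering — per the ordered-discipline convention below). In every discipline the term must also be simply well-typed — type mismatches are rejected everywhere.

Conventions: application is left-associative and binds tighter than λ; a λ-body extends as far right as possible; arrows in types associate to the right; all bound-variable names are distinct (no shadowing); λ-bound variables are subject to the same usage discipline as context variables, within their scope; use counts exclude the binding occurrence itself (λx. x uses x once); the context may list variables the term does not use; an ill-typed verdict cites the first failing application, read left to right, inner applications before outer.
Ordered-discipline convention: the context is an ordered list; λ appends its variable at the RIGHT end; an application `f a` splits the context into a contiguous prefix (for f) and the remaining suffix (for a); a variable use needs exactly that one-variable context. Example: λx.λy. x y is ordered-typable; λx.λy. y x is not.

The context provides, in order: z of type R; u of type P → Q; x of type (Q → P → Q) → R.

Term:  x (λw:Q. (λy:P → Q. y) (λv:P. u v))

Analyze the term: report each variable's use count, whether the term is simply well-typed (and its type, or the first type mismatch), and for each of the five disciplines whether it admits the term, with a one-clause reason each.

use counts: z: 0×; u: 1×; x: 1×; w (bound): 0×; y (bound): 1×; v (bound): 1×
uses in reading order: x, y, u, v
typing: well-typed — term : R
ordered ✗ (z, w left unused)
linear ✗ (z, w left unused)
affine ✓ (no duplicate uses among z, u, x, w, y, v)
relevant ✗ (z, w left unused)
unrestricted ✓ (well-typed at R; no restrictions here)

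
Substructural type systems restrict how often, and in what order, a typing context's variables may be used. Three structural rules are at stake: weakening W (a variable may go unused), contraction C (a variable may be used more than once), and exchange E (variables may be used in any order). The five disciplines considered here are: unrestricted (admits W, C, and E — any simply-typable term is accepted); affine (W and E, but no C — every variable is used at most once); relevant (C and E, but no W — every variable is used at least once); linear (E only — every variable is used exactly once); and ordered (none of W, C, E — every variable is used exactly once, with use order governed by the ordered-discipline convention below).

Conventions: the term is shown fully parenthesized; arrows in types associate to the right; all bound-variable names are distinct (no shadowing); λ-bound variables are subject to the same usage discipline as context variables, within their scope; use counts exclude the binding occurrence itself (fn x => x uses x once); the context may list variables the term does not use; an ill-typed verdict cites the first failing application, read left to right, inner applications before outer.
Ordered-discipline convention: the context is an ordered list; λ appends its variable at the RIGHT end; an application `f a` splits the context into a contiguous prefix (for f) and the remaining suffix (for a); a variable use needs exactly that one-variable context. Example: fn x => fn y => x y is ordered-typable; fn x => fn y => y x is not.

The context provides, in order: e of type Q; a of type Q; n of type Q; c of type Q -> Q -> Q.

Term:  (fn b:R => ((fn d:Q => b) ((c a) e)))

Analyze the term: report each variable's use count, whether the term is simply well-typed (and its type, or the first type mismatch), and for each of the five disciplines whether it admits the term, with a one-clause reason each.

variable uses: e ×1; a ×1; n ×0; c ×1; b (bound) ×1; d (bound) ×0
order of uses: b, c, a, e
typing: well-typed — term : R -> R
ordered: ✗ — unused: n, d — weakening required
linear: ✗ — unused: n, d — weakening required
affine: ✓ — none of e, a, n, c, b, d used more than once
relevant: ✗ — unused: n, d — weakening required
unrestricted: ✓ — simply typable at R -> R; W, C, E all held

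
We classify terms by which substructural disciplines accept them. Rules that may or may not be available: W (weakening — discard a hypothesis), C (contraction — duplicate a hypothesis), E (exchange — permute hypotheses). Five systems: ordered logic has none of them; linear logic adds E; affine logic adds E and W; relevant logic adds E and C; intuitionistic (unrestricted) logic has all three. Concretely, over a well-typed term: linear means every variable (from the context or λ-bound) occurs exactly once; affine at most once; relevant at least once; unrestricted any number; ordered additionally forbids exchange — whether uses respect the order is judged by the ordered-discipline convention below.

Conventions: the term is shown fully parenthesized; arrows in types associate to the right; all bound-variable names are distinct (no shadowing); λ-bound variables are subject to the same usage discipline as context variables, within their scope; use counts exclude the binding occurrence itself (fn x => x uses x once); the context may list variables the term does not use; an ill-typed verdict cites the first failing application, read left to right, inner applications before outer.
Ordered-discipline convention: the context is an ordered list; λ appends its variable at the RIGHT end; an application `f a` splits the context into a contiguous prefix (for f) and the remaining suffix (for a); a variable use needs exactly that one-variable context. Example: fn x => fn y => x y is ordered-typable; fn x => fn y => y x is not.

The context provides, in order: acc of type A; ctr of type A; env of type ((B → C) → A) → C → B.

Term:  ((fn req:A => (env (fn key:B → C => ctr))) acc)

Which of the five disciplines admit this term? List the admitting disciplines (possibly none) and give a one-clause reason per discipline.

admitted in: affine, unrestricted
use counts: acc=1, ctr=1, env=1, req (bound)=0, key (bound)=0
left-to-right use order: env, ctr, acc
typing: the term checks, with type C → B
ordered: ✗ — needs weakening: req, key unused
linear: ✗ — needs weakening: req, key unused
affine: ✓ — none of acc, ctr, env, req, key used more than once
relevant: ✗ — needs weakening: req, key unused
unrestricted: ✓ — simply typable at C → B; W, C, E all held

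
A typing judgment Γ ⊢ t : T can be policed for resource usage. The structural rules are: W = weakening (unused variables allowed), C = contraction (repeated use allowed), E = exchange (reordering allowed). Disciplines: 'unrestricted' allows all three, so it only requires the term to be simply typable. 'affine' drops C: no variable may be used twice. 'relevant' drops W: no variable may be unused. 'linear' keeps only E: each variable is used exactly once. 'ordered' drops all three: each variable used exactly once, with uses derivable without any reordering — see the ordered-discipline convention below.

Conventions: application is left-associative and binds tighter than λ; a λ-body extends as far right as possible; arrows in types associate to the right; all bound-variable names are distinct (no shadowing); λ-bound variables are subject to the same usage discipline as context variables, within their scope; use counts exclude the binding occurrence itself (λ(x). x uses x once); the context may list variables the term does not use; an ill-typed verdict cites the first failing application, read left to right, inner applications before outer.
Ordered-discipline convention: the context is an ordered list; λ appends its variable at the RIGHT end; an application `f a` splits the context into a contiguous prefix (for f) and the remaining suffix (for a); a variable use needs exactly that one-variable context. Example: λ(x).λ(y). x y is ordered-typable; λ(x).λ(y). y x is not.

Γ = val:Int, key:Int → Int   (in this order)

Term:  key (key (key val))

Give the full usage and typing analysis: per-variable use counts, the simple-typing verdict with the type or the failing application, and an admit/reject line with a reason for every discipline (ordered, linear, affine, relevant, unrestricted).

variable uses: val ×1, key ×3
uses in reading order: key, key, key, val
typing: ✓ — Int
ordered: ✗ — repeated use of key ×3
linear: ✗ — repeated use of key ×3
affine: ✗ — repeated use of key ×3
relevant: ✓ — none of val, key goes unused
unrestricted: ✓ — type-checks (Int) and nothing is barred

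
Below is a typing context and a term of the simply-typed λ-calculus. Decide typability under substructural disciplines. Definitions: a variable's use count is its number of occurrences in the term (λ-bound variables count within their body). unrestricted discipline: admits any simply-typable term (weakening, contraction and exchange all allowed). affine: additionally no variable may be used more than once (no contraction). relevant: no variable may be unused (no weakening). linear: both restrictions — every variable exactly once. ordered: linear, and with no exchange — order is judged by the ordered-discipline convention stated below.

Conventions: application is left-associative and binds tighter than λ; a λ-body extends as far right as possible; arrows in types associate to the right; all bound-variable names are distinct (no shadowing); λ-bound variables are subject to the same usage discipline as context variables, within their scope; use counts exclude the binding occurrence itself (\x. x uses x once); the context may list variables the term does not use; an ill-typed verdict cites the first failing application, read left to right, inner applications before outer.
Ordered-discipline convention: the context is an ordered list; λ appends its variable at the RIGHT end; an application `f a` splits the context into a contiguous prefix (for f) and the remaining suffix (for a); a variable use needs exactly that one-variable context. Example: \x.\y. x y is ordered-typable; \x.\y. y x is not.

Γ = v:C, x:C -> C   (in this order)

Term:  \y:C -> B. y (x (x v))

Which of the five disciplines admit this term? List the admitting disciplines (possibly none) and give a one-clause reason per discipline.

admitted in: relevant, unrestricted
use counts: v: 1; x: 2; y [bound]: 1
left-to-right use order: y, x, x, v
typing: well-typed at (C -> B) -> B
ordered ✗ (needs contraction — x ×2)
linear ✗ (needs contraction — x ×2)
affine ✗ (needs contraction — x ×2)
relevant ✓ (none of v, x, y goes unused)
unrestricted ✓ (well-typed at (C -> B) -> B; no restrictions here)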